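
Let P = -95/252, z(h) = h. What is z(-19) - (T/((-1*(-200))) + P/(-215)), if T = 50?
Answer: -52153/2709 ≈ -19.252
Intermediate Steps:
P = -95/252 (P = -95*1/252 = -95/252 ≈ -0.37698)
z(-19) - (T/((-1*(-200))) + P/(-215)) = -19 - (50/((-1*(-200))) - 95/252/(-215)) = -19 - (50/200 - 95/252*(-1/215)) = -19 - (50*(1/200) + 19/10836) = -19 - (1/4 + 19/10836) = -19 - 1*682/2709 = -19 - 682/2709 = -52153/2709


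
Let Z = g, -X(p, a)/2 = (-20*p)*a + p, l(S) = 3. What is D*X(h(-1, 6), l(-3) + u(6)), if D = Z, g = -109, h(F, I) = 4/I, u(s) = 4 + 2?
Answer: -78044/3 ≈ -26015.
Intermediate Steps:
u(s) = 6
X(p, a) = -2*p + 40*a*p (X(p, a) = -2*((-20*p)*a + p) = -2*(-20*a*p + p) = -2*(p - 20*a*p) = -2*p + 40*a*p)
Z = -109
D = -109
D*X(h(-1, 6), l(-3) + u(6)) = -218*4/6*(-1 + 20*(3 + 6)) = -218*4*(⅙)*(-1 + 20*9) = -218*2*(-1 + 180)/3 = -218*2*179/3 = -109*716/3 = -78044/3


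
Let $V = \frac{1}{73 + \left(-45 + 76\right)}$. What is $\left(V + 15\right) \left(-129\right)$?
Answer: $- \frac{201369}{104} \approx -1936.2$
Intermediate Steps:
$V = \frac{1}{104}$ ($V = \frac{1}{73 + 31} = \frac{1}{104} \approx 0.0096154$)
$\left(V + 15\right) \left(-129\right) = \left(\frac{1}{104} + 15\right) \left(-129\right) = \frac{1561}{104} \left(-129\right) = - \frac{201369}{104}$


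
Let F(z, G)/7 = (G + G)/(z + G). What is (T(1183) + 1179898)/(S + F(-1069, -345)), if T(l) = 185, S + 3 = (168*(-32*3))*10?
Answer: -39729461/5429746 ≈ -7.3170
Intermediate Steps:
S = -161283 (S = -3 + (168*(-32*3))*10 = -3 + (168*(-96))*10 = -3 - 16128*10 = -3 - 161280 = -161283)
F(z, G) = 14*G/(G + z) (F(z, G) = 7*((G + G)/(z + G)) = 7*((2*G)/(G + z)) = 7*(2*G/(G + z)) = 14*G/(G + z))
(T(1183) + 1179898)/(S + F(-1069, -345)) = (185 + 1179898)/(-161283 + 14*(-345)/(-345 - 1069)) = 1180083/(-161283 + 14*(-345)/(-1414)) = 1180083/(-161283 + 14*(-345)*(-1/1414)) = 1180083/(-161283 + 345/101) = 1180083/(-16289238/101) = 1180083*(-101/16289238) = -39729461/5429746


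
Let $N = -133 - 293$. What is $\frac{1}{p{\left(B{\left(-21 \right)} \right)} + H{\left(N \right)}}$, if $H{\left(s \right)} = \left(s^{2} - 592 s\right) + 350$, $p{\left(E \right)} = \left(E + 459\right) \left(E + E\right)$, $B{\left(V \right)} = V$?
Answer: $\frac{1}{415622} \approx 2.406 \cdot 10^{-6}$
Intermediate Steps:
$N = -426$
$p{\left(E \right)} = 2 E \left(459 + E\right)$ ($p{\left(E \right)} = \left(459 + E\right) 2 E = 2 E \left(459 + E\right)$)
$H{\left(s \right)} = 350 + s^{2} - 592 s$
$\frac{1}{p{\left(B{\left(-21 \right)} \right)} + H{\left(N \right)}} = \frac{1}{2 \left(-21\right) \left(459 - 21\right) + \left(350 + \left(-426\right)^{2} - -252192\right)} = \frac{1}{2 \left(-21\right) 438 + \left(350 + 181476 + 252192\right)} = \frac{1}{-18396 + 434018} = \frac{1}{415622}$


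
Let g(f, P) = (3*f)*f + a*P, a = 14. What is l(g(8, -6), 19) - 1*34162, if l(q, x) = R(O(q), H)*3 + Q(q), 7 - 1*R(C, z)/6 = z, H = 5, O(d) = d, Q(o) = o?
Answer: -34018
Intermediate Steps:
R(C, z) = 42 - 6*z
g(f, P) = 3*f**2 + 14*P (g(f, P) = (3*f)*f + 14*P = 3*f**2 + 14*P)
l(q, x) = 36 + q (l(q, x) = (42 - 6*5)*3 + q = (42 - 30)*3 + q = 12*3 + q = 36 + q)
l(g(8, -6), 19) - 1*34162 = (36 + (3*8**2 + 14*(-6))) - 1*34162 = (36 + (3*64 - 84)) - 34162 = (36 + (192 - 84)) - 34162 = (36 + 108) - 34162 = 144 - 34162 = -34018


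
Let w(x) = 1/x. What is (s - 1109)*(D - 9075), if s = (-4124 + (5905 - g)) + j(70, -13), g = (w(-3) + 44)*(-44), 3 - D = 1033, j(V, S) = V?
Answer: -80738950/3 ≈ -2.6913e+7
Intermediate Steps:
D = -1030 (D = 3 - 1*1033 = 3 - 1033 = -1030)
g = -5764/3 (g = (1/(-3) + 44)*(-44) = (-⅓ + 44)*(-44) = (131/3)*(-44) = -5764/3 ≈ -1921.3)
s = 11317/3 (s = (-4124 + (5905 - 1*(-5764/3))) + 70 = (-4124 + (5905 + 5764/3)) + 70 = (-4124 + 23479/3) + 70 = 11107/3 + 70 = 11317/3 ≈ 3772.3)
(s - 1109)*(D - 9075) = (11317/3 - 1109)*(-1030 - 9075) = (7990/3)*(-10105) = -80738950/3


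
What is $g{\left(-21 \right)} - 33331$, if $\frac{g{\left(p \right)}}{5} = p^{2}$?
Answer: $-31126$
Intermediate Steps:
$g{\left(p \right)} = 5 p^{2}$
$g{\left(-21 \right)} - 33331 = 5 \left(-21\right)^{2} - 33331 = 5 \cdot 441 - 33331 = 2205 - 33331 = -31126$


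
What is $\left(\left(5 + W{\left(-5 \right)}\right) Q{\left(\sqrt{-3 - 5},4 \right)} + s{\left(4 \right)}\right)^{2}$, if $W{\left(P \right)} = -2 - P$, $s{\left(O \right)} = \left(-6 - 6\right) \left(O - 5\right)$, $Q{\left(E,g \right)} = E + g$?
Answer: $1424 + 1408 i \sqrt{2} \approx 1424.0 + 1991.2 i$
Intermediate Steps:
$s{\left(O \right)} = 60 - 12 O$ ($s{\left(O \right)} = - 12 \left(-5 + O\right) = 60 - 12 O$)
$\left(\left(5 + W{\left(-5 \right)}\right) Q{\left(\sqrt{-3 - 5},4 \right)} + s{\left(4 \right)}\right)^{2} = \left(\left(5 - -3\right) \left(\sqrt{-3 - 5} + 4\right) + \left(60 - 48\right)\right)^{2} = \left(\left(5 + \left(-2 + 5\right)\right) \left(\sqrt{-8} + 4\right) + \left(60 - 48\right)\right)^{2} = \left(\left(5 + 3\right) \left(2 i \sqrt{2} + 4\right) + 12\right)^{2} = \left(8 \left(4 + 2 i \sqrt{2}\right) + 12\right)^{2} = \left(\left(32 + 16 i \sqrt{2}\right) + 12\right)^{2} = \left(44 + 16 i \sqrt{2}\right)^{2}$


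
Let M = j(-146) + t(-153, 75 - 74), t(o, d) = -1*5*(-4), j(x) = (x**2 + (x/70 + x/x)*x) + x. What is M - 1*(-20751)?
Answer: 1473483/35 ≈ 42100.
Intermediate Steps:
j(x) = x + x**2 + x*(1 + x/70) (j(x) = (x**2 + (x*(1/70) + 1)*x) + x = (x**2 + (x/70 + 1)*x) + x = (x**2 + (1 + x/70)*x) + x = (x**2 + x*(1 + x/70)) + x = x + x**2 + x*(1 + x/70))
t(o, d) = 20 (t(o, d) = -5*(-4) = 20)
M = 747198/35 (M = (1/70)*(-146)*(140 + 71*(-146)) + 20 = (1/70)*(-146)*(140 - 10366) + 20 = (1/70)*(-146)*(-10226) + 20 = 746498/35 + 20 = 747198/35 ≈ 21349.)
M - 1*(-20751) = 747198/35 - 1*(-20751) = 747198/35 + 20751 = 1473483/35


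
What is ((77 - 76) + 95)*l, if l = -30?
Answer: -2880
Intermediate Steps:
((77 - 76) + 95)*l = ((77 - 76) + 95)*(-30) = (1 + 95)*(-30) = 96*(-30) = -2880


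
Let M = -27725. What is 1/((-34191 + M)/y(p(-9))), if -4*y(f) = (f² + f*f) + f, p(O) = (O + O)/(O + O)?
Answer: 3/247664 ≈ 1.2113e-5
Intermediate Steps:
p(O) = 1 (p(O) = (2*O)/((2*O)) = (2*O)*(1/(2*O)) = 1)
y(f) = -f²/2 - f/4 (y(f) = -((f² + f*f) + f)/4 = -((f² + f²) + f)/4 = -(2*f² + f)/4 = -(f + 2*f²)/4 = -f²/2 - f/4)
1/((-34191 + M)/y(p(-9))) = 1/((-34191 - 27725)/((-¼*1*(1 + 2*1)))) = 1/(-61916*(-4/(1 + 2))) = 1/(-61916/((-¼*1*3))) = 1/(-61916/(-¾)) = 1/(-61916*(-4/3)) = 1/(247664/3) = 3/247664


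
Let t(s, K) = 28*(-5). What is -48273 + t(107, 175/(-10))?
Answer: -48413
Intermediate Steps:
t(s, K) = -140
-48273 + t(107, 175/(-10)) = -48273 - 140 = -48413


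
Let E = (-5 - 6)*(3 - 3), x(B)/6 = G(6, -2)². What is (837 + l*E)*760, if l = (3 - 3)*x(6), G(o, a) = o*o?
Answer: 636120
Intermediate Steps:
G(o, a) = o²
x(B) = 7776 (x(B) = 6*(6²)² = 6*36² = 6*1296 = 7776)
l = 0 (l = (3 - 3)*7776 = 0*7776 = 0)
E = 0 (E = -11*0 = 0)
(837 + l*E)*760 = (837 + 0*0)*760 = (837 + 0)*760 = 837*760 = 636120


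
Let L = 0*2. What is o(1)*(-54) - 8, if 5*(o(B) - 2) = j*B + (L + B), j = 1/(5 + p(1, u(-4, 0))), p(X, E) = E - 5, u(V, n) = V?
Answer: -1241/10 ≈ -124.10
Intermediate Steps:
p(X, E) = -5 + E
L = 0
j = -1/4 (j = 1/(5 + (-5 - 4)) = 1/(5 - 9) = 1/(-4) = -1/4 ≈ -0.25000)
o(B) = 2 + 3*B/20 (o(B) = 2 + (-B/4 + (0 + B))/5 = 2 + (-B/4 + B)/5 = 2 + (3*B/4)/5 = 2 + 3*B/20)
o(1)*(-54) - 8 = (2 + (3/20)*1)*(-54) - 8 = (2 + 3/20)*(-54) - 8 = (43/20)*(-54) - 8 = -1161/10 - 8 = -1241/10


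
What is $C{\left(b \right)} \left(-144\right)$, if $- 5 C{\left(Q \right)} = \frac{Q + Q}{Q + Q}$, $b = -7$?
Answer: $\frac{144}{5} \approx 28.8$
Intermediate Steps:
$C{\left(Q \right)} = - \frac{1}{5}$ ($C{\left(Q \right)} = - \frac{\left(Q + Q\right) \frac{1}{Q + Q}}{5} = - \frac{2 Q \frac{1}{2 Q}}{5} = \left(- \frac{1}{5}\right) 1 = - \frac{1}{5}$)
$C{\left(b \right)} \left(-144\right) = \left(- \frac{1}{5}\right) \left(-144\right) = \frac{144}{5}$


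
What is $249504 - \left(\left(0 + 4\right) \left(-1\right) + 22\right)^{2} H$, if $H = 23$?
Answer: $242052$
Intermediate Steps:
$249504 - \left(\left(0 + 4\right) \left(-1\right) + 22\right)^{2} H = 249504 - \left(\left(0 + 4\right) \left(-1\right) + 22\right)^{2} \cdot 23 = 249504 - \left(4 \left(-1\right) + 22\right)^{2} \cdot 23 = 249504 - \left(-4 + 22\right)^{2} \cdot 23 = 249504 - 18^{2} \cdot 23 = 249504 - 324 \cdot 23 = 249504 - 7452 = 242052$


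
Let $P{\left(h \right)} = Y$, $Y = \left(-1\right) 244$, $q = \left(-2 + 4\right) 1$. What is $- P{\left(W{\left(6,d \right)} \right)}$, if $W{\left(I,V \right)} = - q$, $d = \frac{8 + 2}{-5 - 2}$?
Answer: $244$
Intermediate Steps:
$q = 2$ ($q = 2 \cdot 1 = 2$)
$Y = -244$
$d = - \frac{10}{7}$ ($d = \frac{10}{-7} = 10 \left(- \frac{1}{7}\right) = - \frac{10}{7} \approx -1.4286$)
$W{\left(I,V \right)} = -2$ ($W{\left(I,V \right)} = \left(-1\right) 2 = -2$)
$P{\left(h \right)} = -244$
$- P{\left(W{\left(6,d \right)} \right)} = \left(-1\right) \left(-244\right) = 244$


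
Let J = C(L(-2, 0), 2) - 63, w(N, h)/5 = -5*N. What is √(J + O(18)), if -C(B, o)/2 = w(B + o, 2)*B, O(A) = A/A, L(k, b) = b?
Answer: I*√62 ≈ 7.874*I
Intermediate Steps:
w(N, h) = -25*N (w(N, h) = 5*(-5*N) = -25*N)
O(A) = 1
C(B, o) = -2*B*(-25*B - 25*o) (C(B, o) = -2*(-25*(B + o))*B = -2*(-25*B - 25*o)*B = -2*B*(-25*B - 25*o))
J = -63 (J = 50*0*(0 + 2) - 63 = 50*0*2 - 63 = 0 - 63 = -63)
√(J + O(18)) = √(-63 + 1) = √(-62) = I*√62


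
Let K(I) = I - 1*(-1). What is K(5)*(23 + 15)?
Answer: 228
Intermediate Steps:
K(I) = 1 + I (K(I) = I + 1 = 1 + I)
K(5)*(23 + 15) = (1 + 5)*(23 + 15) = 6*38 = 228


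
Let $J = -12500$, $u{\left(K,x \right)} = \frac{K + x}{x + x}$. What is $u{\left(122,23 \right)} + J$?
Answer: $- \frac{574855}{46} \approx -12497.0$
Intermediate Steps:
$u{\left(K,x \right)} = \frac{K + x}{2 x}$
$u{\left(122,23 \right)} + J = \frac{122 + 23}{2 \cdot 23} - 12500 = \frac{1}{2} \cdot \frac{1}{23} \cdot 145 - 12500 = \frac{145}{46} - 12500 = - \frac{574855}{46}$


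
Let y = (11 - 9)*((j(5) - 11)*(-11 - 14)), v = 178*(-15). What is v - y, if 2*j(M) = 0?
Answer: -3220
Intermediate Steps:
j(M) = 0 (j(M) = (½)*0 = 0)
v = -2670
y = 550 (y = (11 - 9)*((0 - 11)*(-11 - 14)) = 2*(-11*(-25)) = 2*275 = 550)
v - y = -2670 - 1*550 = -2670 - 550 = -3220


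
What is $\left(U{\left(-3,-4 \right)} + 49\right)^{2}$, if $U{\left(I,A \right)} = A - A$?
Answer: $2401$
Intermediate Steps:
$U{\left(I,A \right)} = 0$
$\left(U{\left(-3,-4 \right)} + 49\right)^{2} = \left(0 + 49\right)^{2} = 49^{2} = 2401$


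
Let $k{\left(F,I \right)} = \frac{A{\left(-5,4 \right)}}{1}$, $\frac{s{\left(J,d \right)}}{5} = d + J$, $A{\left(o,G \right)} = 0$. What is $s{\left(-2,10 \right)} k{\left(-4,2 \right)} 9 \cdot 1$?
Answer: $0$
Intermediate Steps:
$s{\left(J,d \right)} = 5 J + 5 d$ ($s{\left(J,d \right)} = 5 \left(d + J\right) = 5 \left(J + d\right) = 5 J + 5 d$)
$k{\left(F,I \right)} = 0$ ($k{\left(F,I \right)} = \frac{0}{1} = 0 \cdot 1 = 0$)
$s{\left(-2,10 \right)} k{\left(-4,2 \right)} 9 \cdot 1 = \left(5 \left(-2\right) + 5 \cdot 10\right) 0 \cdot 9 \cdot 1 = \left(-10 + 50\right) 0 \cdot 1 = 40 \cdot 0 = 0$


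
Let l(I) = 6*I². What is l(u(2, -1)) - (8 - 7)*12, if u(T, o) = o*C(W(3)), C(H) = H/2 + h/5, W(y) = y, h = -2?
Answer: -237/50 ≈ -4.7400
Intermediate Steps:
C(H) = -⅖ + H/2 (C(H) = H/2 - 2/5 = H*(½) - 2*⅕ = H/2 - ⅖ = -⅖ + H/2)
u(T, o) = 11*o/10 (u(T, o) = o*(-⅖ + (½)*3) = o*(-⅖ + 3/2) = o*(11/10) = 11*o/10)
l(u(2, -1)) - (8 - 7)*12 = 6*((11/10)*(-1))² - (8 - 7)*12 = 6*(-11/10)² - 12 = 6*(121/100) - 1*12 = 363/50 - 12 = -237/50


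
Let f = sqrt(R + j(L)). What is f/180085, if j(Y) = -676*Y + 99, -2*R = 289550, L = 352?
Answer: 2*I*sqrt(95657)/180085 ≈ 0.0034349*I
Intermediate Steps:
R = -144775 (R = -1/2*289550 = -144775)
j(Y) = 99 - 676*Y
f = 2*I*sqrt(95657) (f = sqrt(-144775 + (99 - 676*352)) = sqrt(-144775 + (99 - 237952)) = sqrt(-144775 - 237853) = sqrt(-382628) = 2*I*sqrt(95657) ≈ 618.57*I)
f/180085 = (2*I*sqrt(95657))/180085 = (2*I*sqrt(95657))*(1/180085) = 2*I*sqrt(95657)/180085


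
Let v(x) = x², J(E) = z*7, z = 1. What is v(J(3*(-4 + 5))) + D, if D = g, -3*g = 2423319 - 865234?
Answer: -1557938/3 ≈ -5.1931e+5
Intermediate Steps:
J(E) = 7 (J(E) = 1*7 = 7)
g = -1558085/3 (g = -(2423319 - 865234)/3 = -⅓*1558085 = -1558085/3 ≈ -5.1936e+5)
D = -1558085/3 ≈ -5.1936e+5
v(J(3*(-4 + 5))) + D = 7² - 1558085/3 = 49 - 1558085/3 = -1557938/3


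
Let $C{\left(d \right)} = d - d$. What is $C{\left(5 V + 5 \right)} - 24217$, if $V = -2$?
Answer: $-24217$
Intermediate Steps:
$C{\left(d \right)} = 0$
$C{\left(5 V + 5 \right)} - 24217 = 0 - 24217 = -24217$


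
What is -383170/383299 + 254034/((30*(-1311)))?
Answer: -6246725237/837508315 ≈ -7.4587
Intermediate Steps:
-383170/383299 + 254034/((30*(-1311))) = -383170*1/383299 + 254034/(-39330) = -383170/383299 + 254034*(-1/39330) = -383170/383299 - 14113/2185 = -6246725237/837508315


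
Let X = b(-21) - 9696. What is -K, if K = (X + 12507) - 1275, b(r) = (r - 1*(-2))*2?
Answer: -1498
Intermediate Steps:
b(r) = 4 + 2*r (b(r) = (r + 2)*2 = (2 + r)*2 = 4 + 2*r)
X = -9734 (X = (4 + 2*(-21)) - 9696 = (4 - 42) - 9696 = -38 - 9696 = -9734)
K = 1498 (K = (-9734 + 12507) - 1275 = 2773 - 1275 = 1498)
-K = -1*1498 = -1498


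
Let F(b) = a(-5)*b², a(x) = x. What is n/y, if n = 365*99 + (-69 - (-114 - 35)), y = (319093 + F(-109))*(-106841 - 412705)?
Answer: -36215/134919861648 ≈ -2.6842e-7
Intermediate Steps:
F(b) = -5*b²
y = -134919861648 (y = (319093 - 5*(-109)²)*(-106841 - 412705) = (319093 - 5*11881)*(-519546) = (319093 - 59405)*(-519546) = 259688*(-519546) = -134919861648)
n = 36215 (n = 36135 + (-69 - 1*(-149)) = 36135 + (-69 + 149) = 36135 + 80 = 36215)
n/y = 36215/(-134919861648) = 36215*(-1/134919861648) = -36215/134919861648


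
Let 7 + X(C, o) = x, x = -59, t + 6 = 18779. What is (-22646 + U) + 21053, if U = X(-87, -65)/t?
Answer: -29905455/18773 ≈ -1593.0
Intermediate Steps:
t = 18773 (t = -6 + 18779 = 18773)
X(C, o) = -66 (X(C, o) = -7 - 59 = -66)
U = -66/18773 ≈ -0.0035157
(-22646 + U) + 21053 = (-22646 - 66/18773) + 21053 = -425133424/18773 + 21053 = -29905455/18773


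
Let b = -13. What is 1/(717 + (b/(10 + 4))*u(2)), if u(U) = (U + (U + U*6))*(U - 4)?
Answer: 7/5227 ≈ 0.0013392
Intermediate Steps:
u(U) = 8*U*(-4 + U) (u(U) = (U + (U + 6*U))*(-4 + U) = (U + 7*U)*(-4 + U) = (8*U)*(-4 + U) = 8*U*(-4 + U))
1/(717 + (b/(10 + 4))*u(2)) = 1/(717 + (-13/(10 + 4))*(8*2*(-4 + 2))) = 1/(717 + (-13/14)*(8*2*(-2))) = 1/(717 - 13*1/14*(-32)) = 1/(717 - 13/14*(-32)) = 1/(717 + 208/7) = 1/(5227/7) = 7/5227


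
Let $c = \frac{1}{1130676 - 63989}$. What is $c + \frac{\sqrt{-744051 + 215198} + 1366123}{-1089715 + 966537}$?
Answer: $- \frac{132475047393}{11944761026} - \frac{i \sqrt{528853}}{123178} \approx -11.091 - 0.0059038 i$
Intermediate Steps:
$c = \frac{1}{1066687} \approx 9.3748 \cdot 10^{-7}$
$c + \frac{\sqrt{-744051 + 215198} + 1366123}{-1089715 + 966537} = \frac{1}{1066687} + \frac{\sqrt{-744051 + 215198} + 1366123}{-1089715 + 966537} = \frac{1}{1066687} + \frac{\sqrt{-528853} + 1366123}{-123178} = \frac{1}{1066687} + \left(i \sqrt{528853} + 1366123\right) \left(- \frac{1}{123178}\right) = \frac{1}{1066687} + \left(1366123 + i \sqrt{528853}\right) \left(- \frac{1}{123178}\right) = \frac{1}{1066687} - \left(\frac{124193}{11198} + \frac{i \sqrt{528853}}{123178}\right) = - \frac{132475047393}{11944761026} - \frac{i \sqrt{528853}}{123178}$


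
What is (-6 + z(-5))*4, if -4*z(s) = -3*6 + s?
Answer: -1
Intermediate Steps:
z(s) = 9/2 - s/4 (z(s) = -(-3*6 + s)/4 = -(-18 + s)/4 = 9/2 - s/4)
(-6 + z(-5))*4 = (-6 + (9/2 - ¼*(-5)))*4 = (-6 + (9/2 + 5/4))*4 = (-6 + 23/4)*4 = -¼*4 = -1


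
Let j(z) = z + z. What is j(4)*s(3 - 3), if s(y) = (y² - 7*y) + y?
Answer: 0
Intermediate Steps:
s(y) = y² - 6*y
j(z) = 2*z
j(4)*s(3 - 3) = (2*4)*((3 - 3)*(-6 + (3 - 3))) = 8*(0*(-6 + 0)) = 8*(0*(-6)) = 8*0 = 0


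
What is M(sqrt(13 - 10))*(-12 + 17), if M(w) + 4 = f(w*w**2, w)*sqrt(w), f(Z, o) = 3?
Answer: -20 + 15*3**(1/4) ≈ -0.25889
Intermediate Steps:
M(w) = -4 + 3*sqrt(w)
M(sqrt(13 - 10))*(-12 + 17) = (-4 + 3*sqrt(sqrt(13 - 10)))*(-12 + 17) = (-4 + 3*sqrt(sqrt(3)))*5 = (-4 + 3*3**(1/4))*5 = -20 + 15*3**(1/4)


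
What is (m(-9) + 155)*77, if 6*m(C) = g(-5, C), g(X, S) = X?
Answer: 71225/6 ≈ 11871.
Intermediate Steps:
m(C) = -⅚ (m(C) = (⅙)*(-5) = -⅚)
(m(-9) + 155)*77 = (-⅚ + 155)*77 = (925/6)*77 = 71225/6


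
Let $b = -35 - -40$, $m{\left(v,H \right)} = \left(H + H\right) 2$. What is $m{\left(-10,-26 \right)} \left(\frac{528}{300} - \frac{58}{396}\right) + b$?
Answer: $- \frac{402949}{2475} \approx -162.81$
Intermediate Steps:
$m{\left(v,H \right)} = 4 H$ ($m{\left(v,H \right)} = 2 H 2 = 4 H$)
$b = 5$ ($b = -35 + 40 = 5$)
$m{\left(-10,-26 \right)} \left(\frac{528}{300} - \frac{58}{396}\right) + b = 4 \left(-26\right) \left(\frac{528}{300} - \frac{58}{396}\right) + 5 = - 104 \left(528 \cdot \frac{1}{300} - \frac{29}{198}\right) + 5 = - 104 \left(\frac{44}{25} - \frac{29}{198}\right) + 5 = \left(-104\right) \frac{7987}{4950} + 5 = - \frac{415324}{2475} + 5 = - \frac{402949}{2475}$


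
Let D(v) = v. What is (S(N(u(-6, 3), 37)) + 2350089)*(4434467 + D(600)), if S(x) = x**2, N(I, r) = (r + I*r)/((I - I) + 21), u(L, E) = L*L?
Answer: 657823969571210/63 ≈ 1.0442e+13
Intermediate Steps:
u(L, E) = L**2
N(I, r) = r/21 + I*r/21 (N(I, r) = (r + I*r)/(0 + 21) = (r + I*r)/21 = (r + I*r)*(1/21) = r/21 + I*r/21)
(S(N(u(-6, 3), 37)) + 2350089)*(4434467 + D(600)) = (((1/21)*37*(1 + (-6)**2))**2 + 2350089)*(4434467 + 600) = (((1/21)*37*(1 + 36))**2 + 2350089)*4435067 = (((1/21)*37*37)**2 + 2350089)*4435067 = ((1369/21)**2 + 2350089)*4435067 = (1874161/441 + 2350089)*4435067 = (1038263410/441)*4435067 = 657823969571210/63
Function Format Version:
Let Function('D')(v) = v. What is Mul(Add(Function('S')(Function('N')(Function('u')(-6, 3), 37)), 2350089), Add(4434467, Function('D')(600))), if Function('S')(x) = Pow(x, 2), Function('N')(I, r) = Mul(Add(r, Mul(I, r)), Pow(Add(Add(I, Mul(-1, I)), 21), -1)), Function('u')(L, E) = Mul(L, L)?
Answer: Rational(657823969571210, 63) ≈ 1.0442e+13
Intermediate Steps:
Function('u')(L, E) = Pow(L, 2)
Function('N')(I, r) = Add(Mul(Rational(1, 21), r), Mul(Rational(1, 21), I, r)) (Function('N')(I, r) = Mul(Add(r, Mul(I, r)), Pow(Add(0, 21), -1)) = Mul(Add(r, Mul(I, r)), Pow(21, -1)) = Mul(Add(r, Mul(I, r)), Rational(1, 21)) = Add(Mul(Rational(1, 21), r), Mul(Rational(1, 21), I, r)))
Mul(Add(Function('S')(Function('N')(Function('u')(-6, 3), 37)), 2350089), Add(4434467, Function('D')(600))) = Mul(Add(Pow(Mul(Rational(1, 21), 37, Add(1, Pow(-6, 2))), 2), 2350089), Add(4434467, 600)) = Mul(Add(Pow(Mul(Rational(1, 21), 37, Add(1, 36)), 2), 2350089), 4435067) = Mul(Add(Pow(Mul(Rational(1, 21), 37, 37), 2), 2350089), 4435067) = Mul(Add(Pow(Rational(1369, 21), 2), 2350089), 4435067) = Mul(Add(Rational(1874161, 441), 2350089), 4435067) = Mul(Rational(1038263410, 441), 4435067) = Rational(657823969571210, 63)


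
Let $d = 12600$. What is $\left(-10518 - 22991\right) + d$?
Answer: $-20909$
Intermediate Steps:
$\left(-10518 - 22991\right) + d = \left(-10518 - 22991\right) + 12600 = -33509 + 12600 = -20909$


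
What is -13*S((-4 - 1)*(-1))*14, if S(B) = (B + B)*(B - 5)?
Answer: 0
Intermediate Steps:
S(B) = 2*B*(-5 + B) (S(B) = (2*B)*(-5 + B) = 2*B*(-5 + B))
-13*S((-4 - 1)*(-1))*14 = -26*(-4 - 1)*(-1)*(-5 + (-4 - 1)*(-1))*14 = -26*(-5*(-1))*(-5 - 5*(-1))*14 = -26*5*(-5 + 5)*14 = -26*5*0*14 = -13*0*14 = 0*14 = 0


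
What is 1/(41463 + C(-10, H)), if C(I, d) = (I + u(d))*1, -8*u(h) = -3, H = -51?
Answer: 8/331627 ≈ 2.4123e-5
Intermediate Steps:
u(h) = 3/8 (u(h) = -1/8*(-3) = 3/8)
C(I, d) = 3/8 + I (C(I, d) = (I + 3/8)*1 = (3/8 + I)*1 = 3/8 + I)
1/(41463 + C(-10, H)) = 1/(41463 + (3/8 - 10)) = 1/(41463 - 77/8) = 1/(331627/8) = 8/331627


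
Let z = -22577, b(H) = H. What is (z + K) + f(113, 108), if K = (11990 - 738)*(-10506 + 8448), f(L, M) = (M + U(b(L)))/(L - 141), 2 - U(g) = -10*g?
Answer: -162254661/7 ≈ -2.3179e+7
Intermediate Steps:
U(g) = 2 + 10*g (U(g) = 2 - (-10)*g = 2 + 10*g)
f(L, M) = (2 + M + 10*L)/(-141 + L) (f(L, M) = (M + (2 + 10*L))/(L - 141) = (2 + M + 10*L)/(-141 + L))
K = -23156616 (K = 11252*(-2058) = -23156616)
(z + K) + f(113, 108) = (-22577 - 23156616) + (2 + 108 + 10*113)/(-141 + 113) = -23179193 + (2 + 108 + 1130)/(-28) = -23179193 - 1/28*1240 = -23179193 - 310/7 = -162254661/7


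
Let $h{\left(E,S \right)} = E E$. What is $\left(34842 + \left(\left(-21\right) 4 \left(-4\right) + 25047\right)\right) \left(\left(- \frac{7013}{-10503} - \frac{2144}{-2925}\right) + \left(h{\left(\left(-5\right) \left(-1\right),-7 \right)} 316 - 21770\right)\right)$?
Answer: $- \frac{38014113932531}{45513} \approx -8.3524 \cdot 10^{8}$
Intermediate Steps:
$h{\left(E,S \right)} = E^{2}$
$\left(34842 + \left(\left(-21\right) 4 \left(-4\right) + 25047\right)\right) \left(\left(- \frac{7013}{-10503} - \frac{2144}{-2925}\right) + \left(h{\left(\left(-5\right) \left(-1\right),-7 \right)} 316 - 21770\right)\right) = \left(34842 + \left(\left(-21\right) 4 \left(-4\right) + 25047\right)\right) \left(\left(- \frac{7013}{-10503} - \frac{2144}{-2925}\right) - \left(21770 - \left(\left(-5\right) \left(-1\right)\right)^{2} \cdot 316\right)\right) = \left(34842 + \left(\left(-84\right) \left(-4\right) + 25047\right)\right) \left(\left(\left(-7013\right) \left(- \frac{1}{10503}\right) - - \frac{2144}{2925}\right) - \left(21770 - 5^{2} \cdot 316\right)\right) = \left(34842 + \left(336 + 25047\right)\right) \left(\left(\frac{7013}{10503} + \frac{2144}{2925}\right) + \left(25 \cdot 316 - 21770\right)\right) = \left(34842 + 25383\right) \left(\frac{4781273}{3413475} + \left(7900 - 21770\right)\right) = 60225 \left(\frac{4781273}{3413475} - 13870\right) = 60225 \left(- \frac{47340116977}{3413475}\right) = - \frac{38014113932531}{45513}$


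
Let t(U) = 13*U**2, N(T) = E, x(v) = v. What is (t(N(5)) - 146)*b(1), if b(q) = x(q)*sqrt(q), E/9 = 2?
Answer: 4066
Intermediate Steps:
E = 18 (E = 9*2 = 18)
N(T) = 18
b(q) = q**(3/2) (b(q) = q*sqrt(q) = q**(3/2))
(t(N(5)) - 146)*b(1) = (13*18**2 - 146)*1**(3/2) = (13*324 - 146)*1 = (4212 - 146)*1 = 4066*1 = 4066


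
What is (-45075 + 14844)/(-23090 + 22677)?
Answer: 30231/413 ≈ 73.198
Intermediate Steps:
(-45075 + 14844)/(-23090 + 22677) = -30231/(-413) = -30231*(-1/413) = 30231/413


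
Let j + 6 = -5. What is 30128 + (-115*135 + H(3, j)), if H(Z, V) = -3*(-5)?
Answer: 14618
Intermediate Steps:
j = -11 (j = -6 - 5 = -11)
H(Z, V) = 15
30128 + (-115*135 + H(3, j)) = 30128 + (-115*135 + 15) = 30128 + (-15525 + 15) = 30128 - 15510 = 14618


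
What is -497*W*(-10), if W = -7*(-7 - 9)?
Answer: 556640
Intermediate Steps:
W = 112 (W = -7*(-16) = 112)
-497*W*(-10) = -497*112*(-10) = -55664*(-10) = 556640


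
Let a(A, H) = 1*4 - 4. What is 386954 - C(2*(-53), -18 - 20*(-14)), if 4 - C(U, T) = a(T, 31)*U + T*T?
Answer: 455594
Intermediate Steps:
a(A, H) = 0 (a(A, H) = 4 - 4 = 0)
C(U, T) = 4 - T² (C(U, T) = 4 - (0*U + T*T) = 4 - (0 + T²) = 4 - T²)
386954 - C(2*(-53), -18 - 20*(-14)) = 386954 - (4 - (-18 - 20*(-14))²) = 386954 - (4 - (-18 + 280)²) = 386954 - (4 - 1*262²) = 386954 - (4 - 1*68644) = 386954 - (4 - 68644) = 386954 - 1*(-68640) = 386954 + 68640 = 455594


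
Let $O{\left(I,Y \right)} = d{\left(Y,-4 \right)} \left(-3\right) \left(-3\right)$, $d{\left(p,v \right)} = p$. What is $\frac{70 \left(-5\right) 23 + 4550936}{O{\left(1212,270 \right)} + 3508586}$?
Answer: $\frac{2271443}{1755508} \approx 1.2939$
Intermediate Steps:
$O{\left(I,Y \right)} = 9 Y$ ($O{\left(I,Y \right)} = Y \left(-3\right) \left(-3\right) = - 3 Y \left(-3\right) = 9 Y$)
$\frac{70 \left(-5\right) 23 + 4550936}{O{\left(1212,270 \right)} + 3508586} = \frac{70 \left(-5\right) 23 + 4550936}{9 \cdot 270 + 3508586} = \frac{\left(-350\right) 23 + 4550936}{2430 + 3508586} = \frac{-8050 + 4550936}{3511016} = 4542886 \cdot \frac{1}{3511016} = \frac{2271443}{1755508}$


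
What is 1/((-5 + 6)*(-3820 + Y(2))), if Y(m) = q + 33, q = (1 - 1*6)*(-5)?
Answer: -1/3762 ≈ -0.00026582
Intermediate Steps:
q = 25 (q = (1 - 6)*(-5) = -5*(-5) = 25)
Y(m) = 58 (Y(m) = 25 + 33 = 58)
1/((-5 + 6)*(-3820 + Y(2))) = 1/((-5 + 6)*(-3820 + 58)) = 1/(1*(-3762)) = 1*(-1/3762) = -1/3762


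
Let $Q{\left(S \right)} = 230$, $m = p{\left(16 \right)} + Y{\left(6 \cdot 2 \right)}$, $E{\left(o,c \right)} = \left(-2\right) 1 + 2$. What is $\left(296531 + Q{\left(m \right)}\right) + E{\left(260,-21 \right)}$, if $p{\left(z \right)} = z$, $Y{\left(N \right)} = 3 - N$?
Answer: $296761$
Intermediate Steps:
$E{\left(o,c \right)} = 0$ ($E{\left(o,c \right)} = -2 + 2 = 0$)
$m = 7$ ($m = 16 + \left(3 - 6 \cdot 2\right) = 16 + \left(3 - 12\right) = 16 - 9 = 7$)
$\left(296531 + Q{\left(m \right)}\right) + E{\left(260,-21 \right)} = \left(296531 + 230\right) + 0 = 296761 + 0 = 296761$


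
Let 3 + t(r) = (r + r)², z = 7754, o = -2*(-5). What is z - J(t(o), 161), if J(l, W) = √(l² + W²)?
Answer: 7754 - √183530 ≈ 7325.6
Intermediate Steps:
o = 10
t(r) = -3 + 4*r² (t(r) = -3 + (r + r)² = -3 + (2*r)² = -3 + 4*r²)
J(l, W) = √(W² + l²)
z - J(t(o), 161) = 7754 - √(161² + (-3 + 4*10²)²) = 7754 - √(25921 + (-3 + 4*100)²) = 7754 - √(25921 + (-3 + 400)²) = 7754 - √(25921 + 397²) = 7754 - √(25921 + 157609) = 7754 - √183530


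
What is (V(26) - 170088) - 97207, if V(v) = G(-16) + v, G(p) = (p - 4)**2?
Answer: -266869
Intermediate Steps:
G(p) = (-4 + p)**2
V(v) = 400 + v (V(v) = (-4 - 16)**2 + v = (-20)**2 + v = 400 + v)
(V(26) - 170088) - 97207 = ((400 + 26) - 170088) - 97207 = (426 - 170088) - 97207 = -169662 - 97207 = -266869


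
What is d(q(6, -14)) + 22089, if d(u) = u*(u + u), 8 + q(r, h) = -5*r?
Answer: 24977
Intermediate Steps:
q(r, h) = -8 - 5*r
d(u) = 2*u**2 (d(u) = u*(2*u) = 2*u**2)
d(q(6, -14)) + 22089 = 2*(-8 - 5*6)**2 + 22089 = 2*(-8 - 30)**2 + 22089 = 2*(-38)**2 + 22089 = 2*1444 + 22089 = 2888 + 22089 = 24977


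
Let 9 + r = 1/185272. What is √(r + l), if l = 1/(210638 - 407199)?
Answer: I*√2983986049874971713522/18208624796 ≈ 3.0*I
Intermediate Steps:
l = -1/196561 (l = 1/(-196561) = -1/196561 ≈ -5.0875e-6)
r = -1667447/185272 (r = -9 + 1/185272 = -1667447/185272 ≈ -9.0000)
√(r + l) = √(-1667447/185272 - 1/196561) = √(-327755235039/36417249592) = I*√2983986049874971713522/18208624796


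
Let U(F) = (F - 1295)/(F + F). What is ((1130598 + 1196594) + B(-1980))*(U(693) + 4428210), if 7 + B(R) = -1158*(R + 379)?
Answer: 1832982765369821/99 ≈ 1.8515e+13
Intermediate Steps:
B(R) = -438889 - 1158*R (B(R) = -7 - 1158*(R + 379) = -7 - 1158*(379 + R) = -7 + (-438882 - 1158*R) = -438889 - 1158*R)
U(F) = (-1295 + F)/(2*F) (U(F) = (-1295 + F)/((2*F)) = (-1295 + F)*(1/(2*F)) = (-1295 + F)/(2*F))
((1130598 + 1196594) + B(-1980))*(U(693) + 4428210) = ((1130598 + 1196594) + (-438889 - 1158*(-1980)))*((1/2)*(-1295 + 693)/693 + 4428210) = (2327192 + (-438889 + 2292840))*((1/2)*(1/693)*(-602) + 4428210) = (2327192 + 1853951)*(-43/99 + 4428210) = 4181143*(438392747/99) = 1832982765369821/99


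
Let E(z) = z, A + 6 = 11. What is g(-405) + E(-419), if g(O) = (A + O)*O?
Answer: 161581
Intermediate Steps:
A = 5 (A = -6 + 11 = 5)
g(O) = O*(5 + O) (g(O) = (5 + O)*O = O*(5 + O))
g(-405) + E(-419) = -405*(5 - 405) - 419 = -405*(-400) - 419 = 162000 - 419 = 161581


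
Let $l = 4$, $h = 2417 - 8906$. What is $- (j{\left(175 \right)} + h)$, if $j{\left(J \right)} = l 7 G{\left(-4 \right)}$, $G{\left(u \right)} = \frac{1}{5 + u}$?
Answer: $6461$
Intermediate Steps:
$h = -6489$ ($h = 2417 - 8906 = -6489$)
$j{\left(J \right)} = 28$ ($j{\left(J \right)} = \frac{4 \cdot 7}{5 - 4} = \frac{28}{1} = 28 \cdot 1 = 28$)
$- (j{\left(175 \right)} + h) = - (28 - 6489) = \left(-1\right) \left(-6461\right) = 6461$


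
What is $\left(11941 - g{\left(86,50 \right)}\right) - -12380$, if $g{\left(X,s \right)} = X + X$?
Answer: $24149$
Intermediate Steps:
$g{\left(X,s \right)} = 2 X$
$\left(11941 - g{\left(86,50 \right)}\right) - -12380 = \left(11941 - 2 \cdot 86\right) - -12380 = \left(11941 - 172\right) + 12380 = 11769 + 12380 = 24149$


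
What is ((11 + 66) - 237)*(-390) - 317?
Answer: 62083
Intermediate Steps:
((11 + 66) - 237)*(-390) - 317 = (77 - 237)*(-390) - 317 = -160*(-390) - 317 = 62400 - 317 = 62083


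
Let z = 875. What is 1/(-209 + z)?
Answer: 1/666 ≈ 0.0015015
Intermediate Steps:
1/(-209 + z) = 1/(-209 + 875) = 1/666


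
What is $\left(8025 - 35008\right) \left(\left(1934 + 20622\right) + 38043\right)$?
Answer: $-1635142817$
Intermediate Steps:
$\left(8025 - 35008\right) \left(\left(1934 + 20622\right) + 38043\right) = - 26983 \left(22556 + 38043\right) = \left(-26983\right) 60599 = -1635142817$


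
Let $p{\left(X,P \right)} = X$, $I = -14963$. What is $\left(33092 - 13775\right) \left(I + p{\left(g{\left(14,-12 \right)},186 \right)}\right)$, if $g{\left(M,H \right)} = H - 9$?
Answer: $-289445928$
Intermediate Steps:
$g{\left(M,H \right)} = -9 + H$
$\left(33092 - 13775\right) \left(I + p{\left(g{\left(14,-12 \right)},186 \right)}\right) = \left(33092 - 13775\right) \left(-14963 - 21\right) = 19317 \left(-14963 - 21\right) = 19317 \left(-14984\right) = -289445928$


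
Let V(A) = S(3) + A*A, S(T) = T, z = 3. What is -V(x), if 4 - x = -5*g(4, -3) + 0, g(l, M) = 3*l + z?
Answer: -6244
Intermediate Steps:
g(l, M) = 3 + 3*l (g(l, M) = 3*l + 3 = 3 + 3*l)
x = 79 (x = 4 - (-5*(3 + 3*4) + 0) = 4 - (-5*(3 + 12) + 0) = 4 - (-5*15 + 0) = 4 - (-75 + 0) = 4 - 1*(-75) = 4 + 75 = 79)
V(A) = 3 + A² (V(A) = 3 + A*A = 3 + A²)
-V(x) = -(3 + 79²) = -(3 + 6241) = -1*6244 = -6244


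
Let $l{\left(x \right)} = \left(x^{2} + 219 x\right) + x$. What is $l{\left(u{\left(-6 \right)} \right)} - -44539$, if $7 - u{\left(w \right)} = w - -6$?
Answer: $46128$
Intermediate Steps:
$u{\left(w \right)} = 1 - w$ ($u{\left(w \right)} = 7 - \left(w - -6\right) = 7 - \left(w + 6\right) = 7 - \left(6 + w\right) = 1 - w$)
$l{\left(x \right)} = x^{2} + 220 x$
$l{\left(u{\left(-6 \right)} \right)} - -44539 = \left(1 - -6\right) \left(220 + \left(1 - -6\right)\right) - -44539 = \left(1 + 6\right) \left(220 + \left(1 + 6\right)\right) + 44539 = 7 \left(220 + 7\right) + 44539 = 7 \cdot 227 + 44539 = 1589 + 44539 = 46128$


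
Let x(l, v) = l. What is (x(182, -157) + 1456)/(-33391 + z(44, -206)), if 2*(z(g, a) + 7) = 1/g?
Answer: -144144/2939023 ≈ -0.049045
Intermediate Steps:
z(g, a) = -7 + 1/(2*g)
(x(182, -157) + 1456)/(-33391 + z(44, -206)) = (182 + 1456)/(-33391 + (-7 + (1/2)/44)) = 1638/(-33391 + (-7 + (1/2)*(1/44))) = 1638/(-33391 + (-7 + 1/88)) = 1638/(-33391 - 615/88) = 1638/(-2939023/88) = 1638*(-88/2939023) = -144144/2939023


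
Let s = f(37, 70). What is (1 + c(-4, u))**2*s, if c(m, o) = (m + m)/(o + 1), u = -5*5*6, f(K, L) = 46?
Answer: 1133854/22201 ≈ 51.072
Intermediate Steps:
u = -150 (u = -25*6 = -150)
c(m, o) = 2*m/(1 + o) (c(m, o) = (2*m)/(1 + o) = 2*m/(1 + o))
s = 46
(1 + c(-4, u))**2*s = (1 + 2*(-4)/(1 - 150))**2*46 = (1 + 2*(-4)/(-149))**2*46 = (1 + 2*(-4)*(-1/149))**2*46 = (1 + 8/149)**2*46 = (157/149)**2*46 = (24649/22201)*46 = 1133854/22201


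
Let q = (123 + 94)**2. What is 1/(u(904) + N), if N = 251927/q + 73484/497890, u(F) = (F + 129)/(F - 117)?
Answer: 9225663459635/62828505350176 ≈ 0.14684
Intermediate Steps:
q = 47089 (q = 217**2 = 47089)
u(F) = (129 + F)/(-117 + F)
N = 64446111053/11722571105 (N = 251927/47089 + 73484/497890 = 251927*(1/47089) + 73484*(1/497890) = 251927/47089 + 36742/248945 = 64446111053/11722571105 ≈ 5.4976)
1/(u(904) + N) = 1/((129 + 904)/(-117 + 904) + 64446111053/11722571105) = 1/(1033/787 + 64446111053/11722571105) = 1/(62828505350176/9225663459635) = 9225663459635/62828505350176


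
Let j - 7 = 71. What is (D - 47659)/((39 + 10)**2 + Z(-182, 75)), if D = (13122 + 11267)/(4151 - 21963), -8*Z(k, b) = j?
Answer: -848926497/42592945 ≈ -19.931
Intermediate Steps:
j = 78 (j = 7 + 71 = 78)
Z(k, b) = -39/4 (Z(k, b) = -1/8*78 = -39/4)
D = -24389/17812 (D = 24389/(-17812) = 24389*(-1/17812) = -24389/17812 ≈ -1.3692)
(D - 47659)/((39 + 10)**2 + Z(-182, 75)) = (-24389/17812 - 47659)/((39 + 10)**2 - 39/4) = -848926497/(17812*(49**2 - 39/4)) = -848926497/(17812*(2401 - 39/4)) = -848926497/(17812*9565/4) = -848926497/17812*4/9565 = -848926497/42592945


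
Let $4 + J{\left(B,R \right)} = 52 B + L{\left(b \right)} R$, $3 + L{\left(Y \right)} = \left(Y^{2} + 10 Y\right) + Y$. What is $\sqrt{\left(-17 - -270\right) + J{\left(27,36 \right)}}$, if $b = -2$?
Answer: $\sqrt{897} \approx 29.95$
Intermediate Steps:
$L{\left(Y \right)} = -3 + Y^{2} + 11 Y$ ($L{\left(Y \right)} = -3 + \left(\left(Y^{2} + 10 Y\right) + Y\right) = -3 + \left(Y^{2} + 11 Y\right) = -3 + Y^{2} + 11 Y$)
$J{\left(B,R \right)} = -4 - 21 R + 52 B$ ($J{\left(B,R \right)} = -4 + \left(52 B + \left(-3 + \left(-2\right)^{2} + 11 \left(-2\right)\right) R\right) = -4 + \left(52 B + \left(-3 + 4 - 22\right) R\right) = -4 + \left(52 B - 21 R\right) = -4 + \left(- 21 R + 52 B\right) = -4 - 21 R + 52 B$)
$\sqrt{\left(-17 - -270\right) + J{\left(27,36 \right)}} = \sqrt{\left(-17 - -270\right) - -644} = \sqrt{\left(-17 + 270\right) - -644} = \sqrt{253 + 644} = \sqrt{897}$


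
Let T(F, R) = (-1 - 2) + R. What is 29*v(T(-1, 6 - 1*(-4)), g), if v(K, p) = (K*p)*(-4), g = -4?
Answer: 3248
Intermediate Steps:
T(F, R) = -3 + R
v(K, p) = -4*K*p
29*v(T(-1, 6 - 1*(-4)), g) = 29*(-4*(-3 + (6 - 1*(-4)))*(-4)) = 29*(-4*(-3 + (6 + 4))*(-4)) = 29*(-4*(-3 + 10)*(-4)) = 29*(-4*7*(-4)) = 29*112 = 3248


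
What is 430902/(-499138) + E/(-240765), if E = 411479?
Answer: -154565462566/60087480285 ≈ -2.5723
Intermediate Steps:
430902/(-499138) + E/(-240765) = 430902/(-499138) + 411479/(-240765) = 430902*(-1/499138) + 411479*(-1/240765) = -215451/249569 - 411479/240765 = -154565462566/60087480285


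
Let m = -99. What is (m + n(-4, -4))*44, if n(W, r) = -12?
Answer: -4884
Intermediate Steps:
(m + n(-4, -4))*44 = (-99 - 12)*44 = -111*44 = -4884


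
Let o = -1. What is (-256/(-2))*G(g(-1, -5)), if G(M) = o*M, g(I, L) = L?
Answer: 640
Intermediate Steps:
G(M) = -M
(-256/(-2))*G(g(-1, -5)) = (-256/(-2))*(-1*(-5)) = -256*(-1)/2*5 = -16*(-8)*5 = 128*5 = 640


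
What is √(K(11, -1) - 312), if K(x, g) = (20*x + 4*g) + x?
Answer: I*√85 ≈ 9.2195*I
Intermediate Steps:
K(x, g) = 4*g + 21*x (K(x, g) = (4*g + 20*x) + x = 4*g + 21*x)
√(K(11, -1) - 312) = √((4*(-1) + 21*11) - 312) = √((-4 + 231) - 312) = √(227 - 312) = √(-85) = I*√85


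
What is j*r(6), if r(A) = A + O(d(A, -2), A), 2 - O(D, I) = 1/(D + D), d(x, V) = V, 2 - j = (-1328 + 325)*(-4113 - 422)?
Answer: -150103899/4 ≈ -3.7526e+7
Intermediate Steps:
j = -4548603 (j = 2 - (-1328 + 325)*(-4113 - 422) = 2 - (-1003)*(-4535) = 2 - 1*4548605 = 2 - 4548605 = -4548603)
O(D, I) = 2 - 1/(2*D) (O(D, I) = 2 - 1/(D + D) = 2 - 1/(2*D))
r(A) = 9/4 + A (r(A) = A + (2 - ½/(-2)) = A + (2 - ½*(-½)) = A + (2 + ¼) = A + 9/4 = 9/4 + A)
j*r(6) = -4548603*(9/4 + 6) = -4548603*33/4 = -150103899/4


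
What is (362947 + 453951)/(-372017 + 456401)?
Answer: 408449/42192 ≈ 9.6807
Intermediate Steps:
(362947 + 453951)/(-372017 + 456401) = 816898/84384 = 816898*(1/84384) = 408449/42192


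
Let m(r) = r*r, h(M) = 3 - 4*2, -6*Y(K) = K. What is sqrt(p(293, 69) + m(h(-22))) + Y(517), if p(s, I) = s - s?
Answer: -487/6 ≈ -81.167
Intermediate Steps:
Y(K) = -K/6
h(M) = -5 (h(M) = 3 - 8 = -5)
p(s, I) = 0
m(r) = r**2
sqrt(p(293, 69) + m(h(-22))) + Y(517) = sqrt(0 + (-5)**2) - 1/6*517 = sqrt(0 + 25) - 517/6 = sqrt(25) - 517/6 = 5 - 517/6 = -487/6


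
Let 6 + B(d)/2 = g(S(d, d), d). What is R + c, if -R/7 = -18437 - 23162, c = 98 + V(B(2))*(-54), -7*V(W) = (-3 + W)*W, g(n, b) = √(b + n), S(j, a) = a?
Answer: 2043789/7 ≈ 2.9197e+5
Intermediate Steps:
B(d) = -12 + 2*√2*√d (B(d) = -12 + 2*√(d + d) = -12 + 2*√(2*d) = -12 + 2*(√2*√d) = -12 + 2*√2*√d)
V(W) = -W*(-3 + W)/7 (V(W) = -(-3 + W)*W/7 = -W*(-3 + W)/7)
c = 5438/7 (c = 98 + ((-12 + 2*√2*√2)*(3 - (-12 + 2*√2*√2))/7)*(-54) = 98 + ((-12 + 4)*(3 - (-12 + 4))/7)*(-54) = 98 + ((⅐)*(-8)*(3 - 1*(-8)))*(-54) = 98 + ((⅐)*(-8)*(3 + 8))*(-54) = 98 + ((⅐)*(-8)*11)*(-54) = 98 - 88/7*(-54) = 98 + 4752/7 = 5438/7 ≈ 776.86)
R = 291193 (R = -7*(-18437 - 23162) = -7*(-41599) = 291193)
R + c = 291193 + 5438/7 = 2043789/7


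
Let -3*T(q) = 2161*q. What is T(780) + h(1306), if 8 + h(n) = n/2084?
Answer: -585465803/1042 ≈ -5.6187e+5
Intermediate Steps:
h(n) = -8 + n/2084
T(q) = -2161*q/3
T(780) + h(1306) = -2161/3*780 + (-8 + (1/2084)*1306) = -561860 + (-8 + 653/1042) = -561860 - 7683/1042 = -585465803/1042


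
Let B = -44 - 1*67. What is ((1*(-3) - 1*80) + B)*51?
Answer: -9894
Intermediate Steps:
B = -111 (B = -44 - 67 = -111)
((1*(-3) - 1*80) + B)*51 = ((1*(-3) - 1*80) - 111)*51 = ((-3 - 80) - 111)*51 = (-83 - 111)*51 = -194*51 = -9894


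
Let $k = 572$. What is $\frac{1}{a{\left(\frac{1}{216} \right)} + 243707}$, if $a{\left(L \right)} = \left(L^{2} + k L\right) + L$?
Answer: $\frac{46656}{11370517561} \approx 4.1032 \cdot 10^{-6}$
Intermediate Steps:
$a{\left(L \right)} = L^{2} + 573 L$ ($a{\left(L \right)} = \left(L^{2} + 572 L\right) + L = L^{2} + 573 L$)
$\frac{1}{a{\left(\frac{1}{216} \right)} + 243707} = \frac{1}{\frac{573 + \frac{1}{216}}{216} + 243707} = \frac{1}{\frac{1}{216} \cdot \frac{123769}{216} + 243707} = \frac{1}{\frac{123769}{46656} + 243707} = \frac{1}{\frac{11370517561}{46656}} = \frac{46656}{11370517561}$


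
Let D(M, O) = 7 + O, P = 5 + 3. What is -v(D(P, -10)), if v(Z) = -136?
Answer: 136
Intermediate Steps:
P = 8
-v(D(P, -10)) = -1*(-136) = 136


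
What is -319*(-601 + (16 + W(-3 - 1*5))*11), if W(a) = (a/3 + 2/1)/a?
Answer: 1623391/12 ≈ 1.3528e+5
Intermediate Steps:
W(a) = (2 + a/3)/a (W(a) = (a*(⅓) + 2*1)/a = (a/3 + 2)/a = (2 + a/3)/a)
-319*(-601 + (16 + W(-3 - 1*5))*11) = -319*(-601 + (16 + (6 + (-3 - 1*5))/(3*(-3 - 1*5)))*11) = -319*(-601 + (16 + (6 + (-3 - 5))/(3*(-3 - 5)))*11) = -319*(-601 + (16 + (⅓)*(6 - 8)/(-8))*11) = -319*(-601 + (16 + (⅓)*(-⅛)*(-2))*11) = -319*(-601 + (16 + 1/12)*11) = -319*(-601 + (193/12)*11) = -319*(-601 + 2123/12) = -319*(-5089/12) = 1623391/12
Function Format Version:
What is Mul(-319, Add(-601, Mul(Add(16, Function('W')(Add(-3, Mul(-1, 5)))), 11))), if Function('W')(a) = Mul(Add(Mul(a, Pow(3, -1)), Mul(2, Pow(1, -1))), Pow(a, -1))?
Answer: Rational(1623391, 12) ≈ 1.3528e+5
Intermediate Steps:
Function('W')(a) = Mul(Pow(a, -1), Add(2, Mul(Rational(1, 3), a))) (Function('W')(a) = Mul(Add(Mul(a, Rational(1, 3)), Mul(2, 1)), Pow(a, -1)) = Mul(Add(Mul(Rational(1, 3), a), 2), Pow(a, -1)) = Mul(Add(2, Mul(Rational(1, 3), a)), Pow(a, -1)) = Mul(Pow(a, -1), Add(2, Mul(Rational(1, 3), a))))
Mul(-319, Add(-601, Mul(Add(16, Function('W')(Add(-3, Mul(-1, 5)))), 11))) = Mul(-319, Add(-601, Mul(Add(16, Mul(Rational(1, 3), Pow(Add(-3, Mul(-1, 5)), -1), Add(6, Add(-3, Mul(-1, 5))))), 11))) = Mul(-319, Add(-601, Mul(Add(16, Mul(Rational(1, 3), Pow(Add(-3, -5), -1), Add(6, Add(-3, -5)))), 11))) = Mul(-319, Add(-601, Mul(Add(16, Mul(Rational(1, 3), Pow(-8, -1), Add(6, -8))), 11))) = Mul(-319, Add(-601, Mul(Add(16, Mul(Rational(1, 3), Rational(-1, 8), -2)), 11))) = Mul(-319, Add(-601, Mul(Add(16, Rational(1, 12)), 11))) = Mul(-319, Add(-601, Mul(Rational(193, 12), 11))) = Mul(-319, Add(-601, Rational(2123, 12))) = Mul(-319, Rational(-5089, 12)) = Rational(1623391, 12)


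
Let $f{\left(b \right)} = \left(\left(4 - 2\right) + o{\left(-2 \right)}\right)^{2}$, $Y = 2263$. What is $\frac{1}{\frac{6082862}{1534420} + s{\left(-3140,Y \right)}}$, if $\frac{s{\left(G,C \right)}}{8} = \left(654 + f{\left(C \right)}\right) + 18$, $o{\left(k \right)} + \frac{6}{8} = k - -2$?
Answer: $\frac{383605}{2068576258} \approx 0.00018544$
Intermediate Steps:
$o{\left(k \right)} = \frac{5}{4} + k$ ($o{\left(k \right)} = - \frac{3}{4} + \left(k - -2\right) = - \frac{3}{4} + \left(k + 2\right) = - \frac{3}{4} + \left(2 + k\right) = \frac{5}{4} + k$)
$f{\left(b \right)} = \frac{25}{16}$ ($f{\left(b \right)} = \left(\left(4 - 2\right) + \left(\frac{5}{4} - 2\right)\right)^{2} = \left(\left(4 - 2\right) - \frac{3}{4}\right)^{2} = \left(2 - \frac{3}{4}\right)^{2} = \left(\frac{5}{4}\right)^{2} = \frac{25}{16}$)
$s{\left(G,C \right)} = \frac{10777}{2}$ ($s{\left(G,C \right)} = 8 \left(\left(654 + \frac{25}{16}\right) + 18\right) = 8 \left(\frac{10489}{16} + 18\right) = 8 \cdot \frac{10777}{16} = \frac{10777}{2}$)
$\frac{1}{\frac{6082862}{1534420} + s{\left(-3140,Y \right)}} = \frac{1}{\frac{6082862}{1534420} + \frac{10777}{2}} = \frac{1}{6082862 \cdot \frac{1}{1534420} + \frac{10777}{2}} = \frac{1}{\frac{3041431}{767210} + \frac{10777}{2}} = \frac{1}{\frac{2068576258}{383605}} = \frac{383605}{2068576258}$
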